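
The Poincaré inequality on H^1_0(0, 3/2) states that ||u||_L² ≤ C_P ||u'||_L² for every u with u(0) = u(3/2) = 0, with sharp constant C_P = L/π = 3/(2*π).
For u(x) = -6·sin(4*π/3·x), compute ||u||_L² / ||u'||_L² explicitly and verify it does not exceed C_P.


||u||_L² / ||u'||_L² = 3/(4*π) < C_P = 3/(2*π).

u(x) = -6·sin(4*π/3·x), so u'(x) = -8*π*cos(4*π*x/3).
Writing u(x) = A·sin(kπx/L) with A = -6 and k = 2, use ∫_0^L sin²(kπx/L) dx = L/2 and ∫_0^L cos²(kπx/L) dx = L/2.
u² = 36·sin²(4*π/3·x) and (u')² = 64*π^2·cos²(4*π/3·x), and each of sin², cos² integrates to L/2 = 3/4 over (0, 3/2).
∫_0^3/2 u² dx = 27, so ||u||_L² = 3*sqrt(3).
∫_0^3/2 (u')² dx = 48*π^2, so ||u'||_L² = 4*sqrt(3)*π.
Ratio ||u||_L² / ||u'||_L² = 3/(4*π).
Sharp Poincaré constant on H^1_0(0, 3/2) is C_P = L/π = 3/(2*π), achieved by sin(2*π/3·x).
This is the k = 2 harmonic; the ratio L/(kπ) is strictly less than C_P = L/π, consistent with the sharp inequality ||u||_L² ≤ C_P ||u'||_L².


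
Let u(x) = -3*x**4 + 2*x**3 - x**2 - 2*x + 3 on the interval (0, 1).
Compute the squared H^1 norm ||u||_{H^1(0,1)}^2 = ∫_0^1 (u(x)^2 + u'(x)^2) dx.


||u||_{H^1}^2 = 243/10

The H^1 norm (squared) on an interval (0, L) is
  ||u||_{H^1}^2 = ∫_0^L u(x)^2 dx + ∫_0^L u'(x)^2 dx.
Compute u'(x) = -12*x**3 + 6*x**2 - 2*x - 2.
Then u(x)^2 = 9*x**8 - 12*x**7 + 10*x**6 + 8*x**5 - 25*x**4 + 16*x**3 - 2*x**2 - 12*x + 9 and u'(x)^2 = 144*x**6 - 144*x**5 + 84*x**4 + 24*x**3 - 20*x**2 + 8*x + 4.
Integrate each monomial from 0 to 1 using ∫_0^1 c·x^n dx = c·1^(n+1)/(n+1):
  ∫_0^1 u(x)^2 dx = ∫_0^1 (9*x^8 - 12*x^7 + 10*x^6 + 8*x^5 - 25*x^4 + 16*x^3 - 2*x^2 - 12*x + 9) dx. Term by term:
    ∫_0^1 9*x^8 dx = 1;  ∫_0^1 -12*x^7 dx = -3/2;  ∫_0^1 10*x^6 dx = 10/7;
    ∫_0^1 8*x^5 dx = 4/3;  ∫_0^1 -25*x^4 dx = -5;  ∫_0^1 16*x^3 dx = 4;
    ∫_0^1 -2*x^2 dx = -2/3;  ∫_0^1 -12*x dx = -6;  ∫_0^1 9 dx = 9.
  Sum: 1 − 3/2 + 10/7 + 4/3 − 5 + 4 − 2/3 − 6 + 9 = 151/42.
  ∫_0^1 u'(x)^2 dx = ∫_0^1 (144*x^6 - 144*x^5 + 84*x^4 + 24*x^3 - 20*x^2 + 8*x + 4) dx. Term by term:
    ∫_0^1 144*x^6 dx = 144/7;  ∫_0^1 -144*x^5 dx = -24;  ∫_0^1 84*x^4 dx = 84/5;
    ∫_0^1 24*x^3 dx = 6;  ∫_0^1 -20*x^2 dx = -20/3;  ∫_0^1 8*x dx = 4;
    ∫_0^1 4 dx = 4.
  Sum: 144/7 − 24 + 84/5 + 6 − 20/3 + 4 + 4 = 2174/105.
Adding: ||u||_{H^1}^2 = 151/42 + 2174/105 = 243/10.


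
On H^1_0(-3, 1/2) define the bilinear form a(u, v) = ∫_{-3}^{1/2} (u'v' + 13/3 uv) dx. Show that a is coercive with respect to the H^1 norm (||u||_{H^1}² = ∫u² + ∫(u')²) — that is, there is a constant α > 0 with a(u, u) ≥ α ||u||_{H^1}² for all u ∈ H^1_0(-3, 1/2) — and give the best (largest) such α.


α = 1

Coercivity of a(·,·) on H^1_0(-3, 1/2) means a(u, u) ≥ α ||u||_{H^1}² for every u ∈ H^1_0.
The interval has length L = 7/2, and Poincaré/coercivity depend only on L. Here a(u, u) = ∫(u')² + (13/3)·∫u².
Here c = 13/3 ≥ 1, so a(u,u) = ∫(u')² + c∫u² ≥ ∫(u')² + ∫u² = ||u||_{H^1}², i.e. α = 1 works. No larger α is possible: a(u,u) ≥ α||u||_{H^1}² means (1−α)∫(u')² ≥ (α−c)∫u², and for the modes u_n = sin(nπ(x−x₀)/L) (x₀ the left endpoint) one has ∫u_n²/∫(u_n')² = (L/(nπ))² → 0, so a(u_n,u_n)/||u_n||_{H^1}² → 1. Hence the optimal constant is α = 1.
Therefore α = 1.


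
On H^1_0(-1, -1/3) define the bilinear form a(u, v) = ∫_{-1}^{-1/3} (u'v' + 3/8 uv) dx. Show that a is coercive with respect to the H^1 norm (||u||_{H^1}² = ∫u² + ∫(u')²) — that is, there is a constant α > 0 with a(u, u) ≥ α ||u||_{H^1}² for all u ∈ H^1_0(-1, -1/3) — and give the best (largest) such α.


α = 3*(1 + 6*π^2)/(2*(4 + 9*π^2))

Coercivity of a(·,·) on H^1_0(-1, -1/3) means a(u, u) ≥ α ||u||_{H^1}² for every u ∈ H^1_0.
The interval has length L = 2/3, and Poincaré/coercivity depend only on L. Here a(u, u) = ∫(u')² + (3/8)·∫u².
Here 0 < c = 3/8 < 1. The condition a(u,u) ≥ α||u||_{H^1}² reads (1−α)∫(u')² ≥ (α−c)∫u². Any admissible α is ≤ 1 (rapidly oscillating u have ∫u²/∫(u')² → 0), and α = 1 would force 0 ≥ (1−c)∫u², impossible since c < 1; so 1−α > 0. By the sharp Poincaré inequality on H^1_0 of an interval of length L, ∫(u')² ≥ (π/L)²∫u² with equality for the first sine mode sin(π(x−x₀)/L) (x₀ the left endpoint), so the inequality holds for all u iff (1−α)(π/L)² ≥ α − c, i.e. α ≤ ((π/L)² + c)/((π/L)² + 1) = (1 + c(L/π)²)/(1 + (L/π)²). With (π/L)² = 9*π^2/4 and c = 3/8, the largest admissible constant is α = ((π/L)² + c)/((π/L)² + 1).
Simplifying, α = 3*(1 + 6*π^2)/(2*(4 + 9*π^2)).


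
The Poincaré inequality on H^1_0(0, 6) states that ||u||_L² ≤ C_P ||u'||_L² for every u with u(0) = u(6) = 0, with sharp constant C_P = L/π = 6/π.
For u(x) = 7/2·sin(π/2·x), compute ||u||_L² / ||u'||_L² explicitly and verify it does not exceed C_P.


||u||_L² / ||u'||_L² = 2/π < C_P = 6/π.

u(x) = 7/2·sin(π/2·x), so u'(x) = 7*π*cos(π*x/2)/4.
Writing u(x) = A·sin(kπx/L) with A = 7/2 and k = 3, use ∫_0^L sin²(kπx/L) dx = L/2 and ∫_0^L cos²(kπx/L) dx = L/2.
u² = 49/4·sin²(π/2·x) and (u')² = 49*π^2/16·cos²(π/2·x), and each of sin², cos² integrates to L/2 = 3 over (0, 6).
∫_0^6 u² dx = 147/4, so ||u||_L² = 7*sqrt(3)/2.
∫_0^6 (u')² dx = 147*π^2/16, so ||u'||_L² = 7*sqrt(3)*π/4.
Ratio ||u||_L² / ||u'||_L² = 2/π.
Sharp Poincaré constant on H^1_0(0, 6) is C_P = L/π = 6/π, achieved by sin(π/6·x).
This is the k = 3 harmonic; the ratio L/(kπ) is strictly less than C_P = L/π, consistent with the sharp inequality ||u||_L² ≤ C_P ||u'||_L².


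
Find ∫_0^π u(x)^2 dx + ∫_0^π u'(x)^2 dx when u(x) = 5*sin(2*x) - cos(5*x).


||u||_{H^1(0,π)}^2 = 1040/21 + 151*π/2

u'(x) = 5*sin(5*x) + 10*cos(2*x).
Expand u² and (u')² and integrate term by term on (0, π), using: for integers n ≥ 1, ∫_0^π sin²(nx) dx = ∫_0^π cos²(nx) dx = π/2; for n ≠ n', ∫_0^π sin(nx)sin(n'x) dx = ∫_0^π cos(nx)cos(n'x) dx = 0; and by product-to-sum, ∫_0^π sin(nx)cos(n'x) dx = ½∫_0^π [sin((n+n')x) + sin((n−n')x)] dx, which is 0 when n+n' is even and 2n/(n²−n'²) when n+n' is odd (it need not vanish on (0, π)).
  u² squared terms: (-1)²·∫cos(5x)² dx = 1·π/2 = π/2;  (5)²·∫sin(2x)² dx = 25·π/2 = 25*π/2.
  u² cross terms: 2·(-1)·(5)·∫cos(5x)·sin(2x) dx = -10·(-4/21) = 40/21.
  So ∫_0^π u² dx = π/2 + 25*π/2 + 40/21 = 40/21 + 13*π.
  (u')² squared terms: (5)²·∫sin(5x)² dx = 25·π/2 = 25*π/2;  (10)²·∫cos(2x)² dx = 100·π/2 = 50*π.
  (u')² cross terms: 2·(5)·(10)·∫sin(5x)·cos(2x) dx = 100·(10/21) = 1000/21.
  So ∫_0^π (u')² dx = 25*π/2 + 50*π + 1000/21 = 1000/21 + 125*π/2.
||u||_{H^1}^2 = (40/21 + 13*π) + (1000/21 + 125*π/2) = 1040/21 + 151*π/2.


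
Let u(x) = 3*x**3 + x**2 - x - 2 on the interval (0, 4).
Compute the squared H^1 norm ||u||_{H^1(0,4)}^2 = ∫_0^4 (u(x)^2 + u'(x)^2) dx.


||u||_{H^1}^2 = 4388084/105

The H^1 norm (squared) on an interval (0, L) is
  ||u||_{H^1}^2 = ∫_0^L u(x)^2 dx + ∫_0^L u'(x)^2 dx.
Compute u'(x) = 9*x**2 + 2*x - 1.
Then u(x)^2 = 9*x**6 + 6*x**5 - 5*x**4 - 14*x**3 - 3*x**2 + 4*x + 4 and u'(x)^2 = 81*x**4 + 36*x**3 - 14*x**2 - 4*x + 1.
Integrate each monomial from 0 to 4 using ∫_0^4 c·x^n dx = c·4^(n+1)/(n+1):
  ∫_0^4 u(x)^2 dx = ∫_0^4 (9*x^6 + 6*x^5 - 5*x^4 - 14*x^3 - 3*x^2 + 4*x + 4) dx. Term by term:
    ∫_0^4 9*x^6 dx = 147456/7;  ∫_0^4 6*x^5 dx = 4096;  ∫_0^4 -5*x^4 dx = -1024;
    ∫_0^4 -14*x^3 dx = -896;  ∫_0^4 -3*x^2 dx = -64;  ∫_0^4 4*x dx = 32;
    ∫_0^4 4 dx = 16.
  Sum: 147456/7 + 4096 − 1024 − 896 − 64 + 32 + 16 = 162576/7.
  ∫_0^4 u'(x)^2 dx = ∫_0^4 (81*x^4 + 36*x^3 - 14*x^2 - 4*x + 1) dx. Term by term:
    ∫_0^4 81*x^4 dx = 82944/5;  ∫_0^4 36*x^3 dx = 2304;  ∫_0^4 -14*x^2 dx = -896/3;
    ∫_0^4 -4*x dx = -32;  ∫_0^4 1 dx = 4.
  Sum: 82944/5 + 2304 − 896/3 − 32 + 4 = 278492/15.
Adding: ||u||_{H^1}^2 = 162576/7 + 278492/15 = 4388084/105.


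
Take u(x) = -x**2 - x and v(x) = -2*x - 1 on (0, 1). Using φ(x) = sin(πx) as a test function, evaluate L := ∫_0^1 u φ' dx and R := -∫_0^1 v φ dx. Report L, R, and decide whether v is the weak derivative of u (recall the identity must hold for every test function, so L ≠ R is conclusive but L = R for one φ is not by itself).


LHS = 4/π, RHS = 4/π. Yes, v = u' weakly.

u(x) = -x**2 - x, classical derivative u'(x) = -2*x - 1.
φ(x) = sin(πx), so φ'(x) = π*cos(π*x).
Note φ(0) = φ(1) = 0, so the boundary term u·φ vanishes.
LHS = ∫_0^1 u(x) φ'(x) dx = ∫_0^1 (-π*x^2*cos(π*x) - π*x*cos(π*x)) dx. Term by term:
  ∫_0^1 -π*x*cos(π*x) dx = 2/π;  ∫_0^1 -π*x^2*cos(π*x) dx = 2/π.
Sum: 2/π + 2/π = 4/π.
So LHS = 4/π.
∫_0^1 v(x) φ(x) dx = ∫_0^1 (-2*x*sin(π*x) - sin(π*x)) dx. Term by term:
  ∫_0^1 -sin(π*x) dx = -2/π;  ∫_0^1 -2*x*sin(π*x) dx = -2/π.
Sum: -2/π − 2/π = -4/π.
So RHS = -∫_0^1 v(x) φ(x) dx = 4/π.
LHS = RHS, so the identity holds for this test φ.
Moreover u is smooth here and v(x) = u'(x) = -2*x - 1 pointwise, so the identity holds for every test function. Hence v is the weak derivative of u.


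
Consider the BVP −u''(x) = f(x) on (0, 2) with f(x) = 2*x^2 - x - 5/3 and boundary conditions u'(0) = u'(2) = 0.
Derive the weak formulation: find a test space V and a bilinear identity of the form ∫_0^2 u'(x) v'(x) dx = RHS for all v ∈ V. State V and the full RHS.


V = H^1(0, 2) (no boundary constraint on v; u is determined up to an additive constant); weak form: ∫_0^2 u'v' dx = ∫_0^2 (2*x^2 - x - 5/3) v dx for all v ∈ V.

Multiply both sides by a test function v and integrate from 0 to 2:
  ∫_0^2 −u''(x) v(x) dx = ∫_0^2 f(x) v(x) dx.
Integrate the LHS by parts once:
  ∫_0^2 −u'' v dx = −[u'(x) v(x)]_0^2 + ∫_0^2 u'(x) v'(x) dx.
Thus ∫_0^2 u'(x) v'(x) dx = ∫_0^2 f(x) v(x) dx + [u'(x) v(x)]_0^2.
Choose V so that boundary terms are either known or forced to vanish.
u has homogeneous Neumann: u'(0) = u'(2) = 0. So [u' v]_0^2 = 0·v(2) − 0·v(0) = 0 for any v; take V = H^1(0, 2).
Weak formulation: find u (satisfying any essential BC) such that ∫_0^2 u'(x) v'(x) dx = ∫_0^2 f v dx for all v ∈ V (homogeneous Neumann, so boundary terms vanish).
Substituting f(x) = 2*x^2 - x - 5/3, the right-hand side is ∫_0^2 (2*x^2 - x - 5/3) v dx.
Compatibility check (pure Neumann): taking v ≡ 1 ∈ V gives 0 = ∫_0^2 f dx + (0) − (0), i.e. ∫_0^2 f dx must equal u'(0) − u'(2) = 0. Indeed ∫_0^2 (2*x^2 - x - 5/3) dx = 0, so the data are compatible. The solution is then unique only up to an additive constant (fix it e.g. by requiring ∫_0^2 u dx = 0).


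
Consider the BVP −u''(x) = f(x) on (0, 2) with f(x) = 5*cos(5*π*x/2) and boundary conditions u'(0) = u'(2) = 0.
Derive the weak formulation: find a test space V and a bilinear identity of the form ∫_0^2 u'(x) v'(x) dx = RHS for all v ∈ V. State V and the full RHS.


V = H^1(0, 2) (no boundary constraint on v; u is determined up to an additive constant); weak form: ∫_0^2 u'v' dx = ∫_0^2 (5*cos(5*π*x/2)) v dx for all v ∈ V.

Multiply both sides by a test function v and integrate from 0 to 2:
  ∫_0^2 −u''(x) v(x) dx = ∫_0^2 f(x) v(x) dx.
Integrate the LHS by parts once:
  ∫_0^2 −u'' v dx = −[u'(x) v(x)]_0^2 + ∫_0^2 u'(x) v'(x) dx.
Thus ∫_0^2 u'(x) v'(x) dx = ∫_0^2 f(x) v(x) dx + [u'(x) v(x)]_0^2.
Choose V so that boundary terms are either known or forced to vanish.
u has homogeneous Neumann: u'(0) = u'(2) = 0. So [u' v]_0^2 = 0·v(2) − 0·v(0) = 0 for any v; take V = H^1(0, 2).
Weak formulation: find u (satisfying any essential BC) such that ∫_0^2 u'(x) v'(x) dx = ∫_0^2 f v dx for all v ∈ V (homogeneous Neumann, so boundary terms vanish).
Substituting f(x) = 5*cos(5*π*x/2), the right-hand side is ∫_0^2 (5*cos(5*π*x/2)) v dx.
Compatibility check (pure Neumann): taking v ≡ 1 ∈ V gives 0 = ∫_0^2 f dx + (0) − (0), i.e. ∫_0^2 f dx must equal u'(0) − u'(2) = 0. Indeed ∫_0^2 (5*cos(5*π*x/2)) dx = 0, so the data are compatible. The solution is then unique only up to an additive constant (fix it e.g. by requiring ∫_0^2 u dx = 0).


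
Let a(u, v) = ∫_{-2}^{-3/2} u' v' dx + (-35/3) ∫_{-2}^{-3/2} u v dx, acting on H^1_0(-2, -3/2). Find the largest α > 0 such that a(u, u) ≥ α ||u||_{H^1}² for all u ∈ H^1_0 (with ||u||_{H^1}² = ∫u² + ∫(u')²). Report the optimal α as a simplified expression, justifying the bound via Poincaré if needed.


α = (-35 + 12*π^2)/(3*(1 + 4*π^2))

Coercivity of a(·,·) on H^1_0(-2, -3/2) means a(u, u) ≥ α ||u||_{H^1}² for every u ∈ H^1_0.
The interval has length L = 1/2, and Poincaré/coercivity depend only on L. Here a(u, u) = ∫(u')² + (-35/3)·∫u².
Here c = -35/3 < 0 with |c| < (π/L)² = 4*π^2, so coercivity still holds. The condition a(u,u) ≥ α||u||_{H^1}² reads (1−α)∫(u')² ≥ (α−c)∫u². Any admissible α is ≤ 1 (rapidly oscillating u have ∫u²/∫(u')² → 0), and α = 1 would force 0 ≥ (1−c)∫u², impossible since c < 1; so 1−α > 0. By the sharp Poincaré inequality on H^1_0 of an interval of length L, ∫(u')² ≥ (π/L)²∫u² with equality for the first sine mode sin(π(x−x₀)/L) (x₀ the left endpoint), so the inequality holds for all u iff (1−α)(π/L)² ≥ α − c, i.e. α ≤ ((π/L)² + c)/((π/L)² + 1) = (1 + c(L/π)²)/(1 + (L/π)²). (Direct route, valid since c ≤ 0: Poincaré gives c∫u² ≥ c(L/π)²∫(u')², so a(u,u) ≥ (1 + c(L/π)²)∫(u')², while ||u||_{H^1}² ≤ (1 + (L/π)²)∫(u')²; dividing yields the same α.) With (π/L)² = 4*π^2 and c = -35/3, the largest admissible constant is α = ((π/L)² + c)/((π/L)² + 1).
Simplifying, α = (-35 + 12*π^2)/(3*(1 + 4*π^2)).


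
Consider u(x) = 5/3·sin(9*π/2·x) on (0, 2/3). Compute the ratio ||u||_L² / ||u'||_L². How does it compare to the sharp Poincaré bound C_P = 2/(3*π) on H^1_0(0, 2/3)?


||u||_L² / ||u'||_L² = 2/(9*π) < C_P = 2/(3*π).

u(x) = 5/3·sin(9*π/2·x), so u'(x) = 15*π*cos(9*π*x/2)/2.
Writing u(x) = A·sin(kπx/L) with A = 5/3 and k = 3, use ∫_0^L sin²(kπx/L) dx = L/2 and ∫_0^L cos²(kπx/L) dx = L/2.
u² = 25/9·sin²(9*π/2·x) and (u')² = 225*π^2/4·cos²(9*π/2·x), and each of sin², cos² integrates to L/2 = 1/3 over (0, 2/3).
∫_0^2/3 u² dx = 25/27, so ||u||_L² = 5*sqrt(3)/9.
∫_0^2/3 (u')² dx = 75*π^2/4, so ||u'||_L² = 5*sqrt(3)*π/2.
Ratio ||u||_L² / ||u'||_L² = 2/(9*π).
Sharp Poincaré constant on H^1_0(0, 2/3) is C_P = L/π = 2/(3*π), achieved by sin(3*π/2·x).
This is the k = 3 harmonic; the ratio L/(kπ) is strictly less than C_P = L/π, consistent with the sharp inequality ||u||_L² ≤ C_P ||u'||_L².


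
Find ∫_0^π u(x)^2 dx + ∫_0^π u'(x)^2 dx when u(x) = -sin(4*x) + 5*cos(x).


||u||_{H^1(0,π)}^2 = -32/3 + 67*π/2

u'(x) = -5*sin(x) - 4*cos(4*x).
Expand u² and (u')² and integrate term by term on (0, π), using: for integers n ≥ 1, ∫_0^π sin²(nx) dx = ∫_0^π cos²(nx) dx = π/2; for n ≠ n', ∫_0^π sin(nx)sin(n'x) dx = ∫_0^π cos(nx)cos(n'x) dx = 0; and by product-to-sum, ∫_0^π sin(nx)cos(n'x) dx = ½∫_0^π [sin((n+n')x) + sin((n−n')x)] dx, which is 0 when n+n' is even and 2n/(n²−n'²) when n+n' is odd (it need not vanish on (0, π)).
  u² squared terms: (-1)²·∫sin(4x)² dx = 1·π/2 = π/2;  (5)²·∫cos(x)² dx = 25·π/2 = 25*π/2.
  u² cross terms: 2·(-1)·(5)·∫sin(4x)·cos(x) dx = -10·(8/15) = -16/3.
  So ∫_0^π u² dx = π/2 + 25*π/2 − 16/3 = -16/3 + 13*π.
  (u')² squared terms: (-5)²·∫sin(x)² dx = 25·π/2 = 25*π/2;  (-4)²·∫cos(4x)² dx = 16·π/2 = 8*π.
  (u')² cross terms: 2·(-5)·(-4)·∫sin(x)·cos(4x) dx = 40·(-2/15) = -16/3.
  So ∫_0^π (u')² dx = 25*π/2 + 8*π − 16/3 = -16/3 + 41*π/2.
||u||_{H^1}^2 = (-16/3 + 13*π) + (-16/3 + 41*π/2) = -32/3 + 67*π/2.


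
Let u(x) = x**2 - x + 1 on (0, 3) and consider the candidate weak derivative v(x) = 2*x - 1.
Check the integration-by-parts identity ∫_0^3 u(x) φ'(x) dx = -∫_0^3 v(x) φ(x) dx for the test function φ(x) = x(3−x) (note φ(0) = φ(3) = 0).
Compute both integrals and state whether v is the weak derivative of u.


LHS = -9, RHS = -9. Yes, v = u' weakly.

u(x) = x**2 - x + 1, classical derivative u'(x) = 2*x - 1.
φ(x) = x(3−x), so φ'(x) = 3 - 2*x.
Note φ(0) = φ(3) = 0, so the boundary term u·φ vanishes.
LHS = ∫_0^3 u(x) φ'(x) dx = ∫_0^3 (-2*x^3 + 5*x^2 - 5*x + 3) dx. Term by term:
  ∫_0^3 -2*x^3 dx = -81/2;  ∫_0^3 5*x^2 dx = 45;  ∫_0^3 -5*x dx = -45/2;
  ∫_0^3 3 dx = 9.
Sum: -81/2 + 45 − 45/2 + 9 = -9.
So LHS = -9.
∫_0^3 v(x) φ(x) dx = ∫_0^3 (-2*x^3 + 7*x^2 - 3*x) dx. Term by term:
  ∫_0^3 -2*x^3 dx = -81/2;  ∫_0^3 7*x^2 dx = 63;  ∫_0^3 -3*x dx = -27/2.
Sum: -81/2 + 63 − 27/2 = 9.
So RHS = -∫_0^3 v(x) φ(x) dx = -9.
LHS = RHS, so the identity holds for this test φ.
Moreover u is smooth here and v(x) = u'(x) = 2*x - 1 pointwise, so the identity holds for every test function. Hence v is the weak derivative of u.


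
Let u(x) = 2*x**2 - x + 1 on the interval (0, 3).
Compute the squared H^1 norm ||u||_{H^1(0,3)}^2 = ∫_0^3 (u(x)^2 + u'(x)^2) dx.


||u||_{H^1}^2 = 1317/5

The H^1 norm (squared) on an interval (0, L) is
  ||u||_{H^1}^2 = ∫_0^L u(x)^2 dx + ∫_0^L u'(x)^2 dx.
Compute u'(x) = 4*x - 1.
Then u(x)^2 = 4*x**4 - 4*x**3 + 5*x**2 - 2*x + 1 and u'(x)^2 = 16*x**2 - 8*x + 1.
Integrate each monomial from 0 to 3 using ∫_0^3 c·x^n dx = c·3^(n+1)/(n+1):
  ∫_0^3 u(x)^2 dx = ∫_0^3 (4*x^4 - 4*x^3 + 5*x^2 - 2*x + 1) dx. Term by term:
    ∫_0^3 4*x^4 dx = 972/5;  ∫_0^3 -4*x^3 dx = -81;  ∫_0^3 5*x^2 dx = 45;
    ∫_0^3 -2*x dx = -9;  ∫_0^3 1 dx = 3.
  Sum: 972/5 − 81 + 45 − 9 + 3 = 762/5.
  ∫_0^3 u'(x)^2 dx = ∫_0^3 (16*x^2 - 8*x + 1) dx. Term by term:
    ∫_0^3 16*x^2 dx = 144;  ∫_0^3 -8*x dx = -36;  ∫_0^3 1 dx = 3.
  Sum: 144 − 36 + 3 = 111.
Adding: ||u||_{H^1}^2 = 762/5 + 111 = 1317/5.


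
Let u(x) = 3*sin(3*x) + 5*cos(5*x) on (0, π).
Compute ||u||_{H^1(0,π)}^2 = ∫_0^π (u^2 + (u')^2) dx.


||u||_{H^1(0,π)}^2 = 370*π

u'(x) = -25*sin(5*x) + 9*cos(3*x).
Expand u² and (u')² and integrate term by term on (0, π), using: for integers n ≥ 1, ∫_0^π sin²(nx) dx = ∫_0^π cos²(nx) dx = π/2; for n ≠ n', ∫_0^π sin(nx)sin(n'x) dx = ∫_0^π cos(nx)cos(n'x) dx = 0; and by product-to-sum, ∫_0^π sin(nx)cos(n'x) dx = ½∫_0^π [sin((n+n')x) + sin((n−n')x)] dx, which is 0 when n+n' is even and 2n/(n²−n'²) when n+n' is odd (it need not vanish on (0, π)).
  u² squared terms: (3)²·∫sin(3x)² dx = 9·π/2 = 9*π/2;  (5)²·∫cos(5x)² dx = 25·π/2 = 25*π/2.
  u² cross terms: 2·(3)·(5)·∫sin(3x)·cos(5x) dx = 30·(0) = 0.
  So ∫_0^π u² dx = 9*π/2 + 25*π/2 + 0 = 17*π.
  (u')² squared terms: (-25)²·∫sin(5x)² dx = 625·π/2 = 625*π/2;  (9)²·∫cos(3x)² dx = 81·π/2 = 81*π/2.
  (u')² cross terms: 2·(-25)·(9)·∫sin(5x)·cos(3x) dx = -450·(0) = 0.
  So ∫_0^π (u')² dx = 625*π/2 + 81*π/2 + 0 = 353*π.
||u||_{H^1}^2 = (17*π) + (353*π) = 370*π.


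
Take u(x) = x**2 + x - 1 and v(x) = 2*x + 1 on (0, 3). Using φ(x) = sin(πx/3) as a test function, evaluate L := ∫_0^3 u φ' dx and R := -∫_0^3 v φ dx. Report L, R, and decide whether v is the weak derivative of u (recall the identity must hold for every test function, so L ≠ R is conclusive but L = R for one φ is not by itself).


LHS = -24/π, RHS = -24/π. Yes, v = u' weakly.

u(x) = x**2 + x - 1, classical derivative u'(x) = 2*x + 1.
φ(x) = sin(πx/3), so φ'(x) = π*cos(π*x/3)/3.
Note φ(0) = φ(3) = 0, so the boundary term u·φ vanishes.
LHS = ∫_0^3 u(x) φ'(x) dx = ∫_0^3 (π*x^2*cos(π*x/3)/3 + π*x*cos(π*x/3)/3 - π*cos(π*x/3)/3) dx. Term by term:
  ∫_0^3 -π*cos(π*x/3)/3 dx = 0;  ∫_0^3 π*x*cos(π*x/3)/3 dx = -6/π;  ∫_0^3 π*x^2*cos(π*x/3)/3 dx = -18/π.
Sum: 0 − 6/π − 18/π = -24/π.
So LHS = -24/π.
∫_0^3 v(x) φ(x) dx = ∫_0^3 (2*x*sin(π*x/3) + sin(π*x/3)) dx. Term by term:
  ∫_0^3 2*x*sin(π*x/3) dx = 18/π;  ∫_0^3 sin(π*x/3) dx = 6/π.
Sum: 18/π + 6/π = 24/π.
So RHS = -∫_0^3 v(x) φ(x) dx = -24/π.
LHS = RHS, so the identity holds for this test φ.
Moreover u is smooth here and v(x) = u'(x) = 2*x + 1 pointwise, so the identity holds for every test function. Hence v is the weak derivative of u.


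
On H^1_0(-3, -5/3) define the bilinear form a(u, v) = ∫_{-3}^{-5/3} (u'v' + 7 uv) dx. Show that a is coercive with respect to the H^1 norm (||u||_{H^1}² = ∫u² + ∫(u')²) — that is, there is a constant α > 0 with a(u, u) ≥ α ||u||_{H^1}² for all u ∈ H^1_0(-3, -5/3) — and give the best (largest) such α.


α = 1

Coercivity of a(·,·) on H^1_0(-3, -5/3) means a(u, u) ≥ α ||u||_{H^1}² for every u ∈ H^1_0.
The interval has length L = 4/3, and Poincaré/coercivity depend only on L. Here a(u, u) = ∫(u')² + (7)·∫u².
Here c = 7 ≥ 1, so a(u,u) = ∫(u')² + c∫u² ≥ ∫(u')² + ∫u² = ||u||_{H^1}², i.e. α = 1 works. No larger α is possible: a(u,u) ≥ α||u||_{H^1}² means (1−α)∫(u')² ≥ (α−c)∫u², and for the modes u_n = sin(nπ(x−x₀)/L) (x₀ the left endpoint) one has ∫u_n²/∫(u_n')² = (L/(nπ))² → 0, so a(u_n,u_n)/||u_n||_{H^1}² → 1. Hence the optimal constant is α = 1.
Therefore α = 1.


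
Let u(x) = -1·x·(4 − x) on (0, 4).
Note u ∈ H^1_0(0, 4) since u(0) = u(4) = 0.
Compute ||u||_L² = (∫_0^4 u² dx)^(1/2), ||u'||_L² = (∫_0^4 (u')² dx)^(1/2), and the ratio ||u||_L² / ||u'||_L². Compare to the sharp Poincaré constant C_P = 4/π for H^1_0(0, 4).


||u||_L² / ||u'||_L² = 2*sqrt(10)/5 < C_P = 4/π.

u(x) = -1·x·(4 − x), so u'(x) = 2*x - 4.
u(x) = -1·x·(4 − x) vanishes at x = 0 and x = 4, so u ∈ H^1_0(0, 4). Differentiate via the product rule and integrate the resulting polynomials term by term.
  ∫_0^4 u² dx = ∫_0^4 (x^4 - 8*x^3 + 16*x^2) dx. Term by term:
    ∫_0^4 x^4 dx = 1024/5;  ∫_0^4 -8*x^3 dx = -512;  ∫_0^4 16*x^2 dx = 1024/3.
  Sum: 1024/5 − 512 + 1024/3 = 512/15.
  ∫_0^4 (u')² dx = ∫_0^4 (4*x^2 - 16*x + 16) dx. Term by term:
    ∫_0^4 4*x^2 dx = 256/3;  ∫_0^4 -16*x dx = -128;  ∫_0^4 16 dx = 64.
  Sum: 256/3 − 128 + 64 = 64/3.
∫_0^4 u² dx = 512/15, so ||u||_L² = 16*sqrt(30)/15.
∫_0^4 (u')² dx = 64/3, so ||u'||_L² = 8*sqrt(3)/3.
Ratio ||u||_L² / ||u'||_L² = 2*sqrt(10)/5.
Sharp Poincaré constant on H^1_0(0, 4) is C_P = L/π = 4/π, achieved by sin(π/4·x).
A polynomial bump cannot attain the sharp Poincaré constant (only the first sine eigenfunction does), so the ratio is strictly less than C_P, consistent with ||u||_L² ≤ C_P ||u'||_L².


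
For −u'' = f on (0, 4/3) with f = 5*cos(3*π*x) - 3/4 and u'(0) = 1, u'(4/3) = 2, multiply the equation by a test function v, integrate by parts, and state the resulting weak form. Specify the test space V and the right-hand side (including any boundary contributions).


V = H^1(0, 4/3) (v unrestricted at boundary; u is determined up to an additive constant); weak form: ∫_0^4/3 u'v' dx = ∫_0^4/3 (5*cos(3*π*x) - 3/4) v dx + 2·v(4/3) − v(0) for all v ∈ V.

Multiply both sides by a test function v and integrate from 0 to 4/3:
  ∫_0^4/3 −u''(x) v(x) dx = ∫_0^4/3 f(x) v(x) dx.
Integrate the LHS by parts once:
  ∫_0^4/3 −u'' v dx = −[u'(x) v(x)]_0^4/3 + ∫_0^4/3 u'(x) v'(x) dx.
Thus ∫_0^4/3 u'(x) v'(x) dx = ∫_0^4/3 f(x) v(x) dx + [u'(x) v(x)]_0^4/3.
Choose V so that boundary terms are either known or forced to vanish.
u has inhomogeneous Neumann u'(0) = 1, u'(4/3) = 2. [u' v]_0^4/3 = (2)·v(4/3) − (1)·v(0) = 2·v(4/3) − v(0). Take V = H^1(0, 4/3); boundary term becomes part of RHS.
Weak formulation: find u (satisfying any essential BC) such that ∫_0^4/3 u'(x) v'(x) dx = ∫_0^4/3 f v dx + 2·v(4/3) − v(0) for all v ∈ V (Neumann data are natural BCs: they enter the RHS as boundary terms).
Substituting f(x) = 5*cos(3*π*x) - 3/4, the right-hand side is ∫_0^4/3 (5*cos(3*π*x) - 3/4) v dx + 2·v(4/3) − v(0).
Compatibility check (pure Neumann): taking v ≡ 1 ∈ V gives 0 = ∫_0^4/3 f dx + (2) − (1), i.e. ∫_0^4/3 f dx must equal u'(0) − u'(4/3) = -1. Indeed ∫_0^4/3 (5*cos(3*π*x) - 3/4) dx = -1, so the data are compatible. The solution is then unique only up to an additive constant (fix it e.g. by requiring ∫_0^4/3 u dx = 0).


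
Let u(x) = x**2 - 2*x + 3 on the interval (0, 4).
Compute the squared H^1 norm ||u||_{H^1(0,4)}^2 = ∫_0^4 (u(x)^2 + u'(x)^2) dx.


||u||_{H^1}^2 = 2092/15

The H^1 norm (squared) on an interval (0, L) is
  ||u||_{H^1}^2 = ∫_0^L u(x)^2 dx + ∫_0^L u'(x)^2 dx.
Compute u'(x) = 2*x - 2.
Then u(x)^2 = x**4 - 4*x**3 + 10*x**2 - 12*x + 9 and u'(x)^2 = 4*x**2 - 8*x + 4.
Integrate each monomial from 0 to 4 using ∫_0^4 c·x^n dx = c·4^(n+1)/(n+1):
  ∫_0^4 u(x)^2 dx = ∫_0^4 (x^4 - 4*x^3 + 10*x^2 - 12*x + 9) dx. Term by term:
    ∫_0^4 x^4 dx = 1024/5;  ∫_0^4 -4*x^3 dx = -256;  ∫_0^4 10*x^2 dx = 640/3;
    ∫_0^4 -12*x dx = -96;  ∫_0^4 9 dx = 36.
  Sum: 1024/5 − 256 + 640/3 − 96 + 36 = 1532/15.
  ∫_0^4 u'(x)^2 dx = ∫_0^4 (4*x^2 - 8*x + 4) dx. Term by term:
    ∫_0^4 4*x^2 dx = 256/3;  ∫_0^4 -8*x dx = -64;  ∫_0^4 4 dx = 16.
  Sum: 256/3 − 64 + 16 = 112/3.
Adding: ||u||_{H^1}^2 = 1532/15 + 112/3 = 2092/15.


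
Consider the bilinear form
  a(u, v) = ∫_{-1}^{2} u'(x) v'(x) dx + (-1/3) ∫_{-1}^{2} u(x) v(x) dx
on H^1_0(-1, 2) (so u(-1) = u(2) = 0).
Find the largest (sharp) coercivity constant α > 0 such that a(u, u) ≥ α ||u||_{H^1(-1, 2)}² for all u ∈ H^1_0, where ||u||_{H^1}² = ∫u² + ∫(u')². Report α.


α = (-3 + π^2)/(9 + π^2)

Coercivity of a(·,·) on H^1_0(-1, 2) means a(u, u) ≥ α ||u||_{H^1}² for every u ∈ H^1_0.
The interval has length L = 3, and Poincaré/coercivity depend only on L. Here a(u, u) = ∫(u')² + (-1/3)·∫u².
Here c = -1/3 < 0 with |c| < (π/L)² = π^2/9, so coercivity still holds. The condition a(u,u) ≥ α||u||_{H^1}² reads (1−α)∫(u')² ≥ (α−c)∫u². Any admissible α is ≤ 1 (rapidly oscillating u have ∫u²/∫(u')² → 0), and α = 1 would force 0 ≥ (1−c)∫u², impossible since c < 1; so 1−α > 0. By the sharp Poincaré inequality on H^1_0 of an interval of length L, ∫(u')² ≥ (π/L)²∫u² with equality for the first sine mode sin(π(x−x₀)/L) (x₀ the left endpoint), so the inequality holds for all u iff (1−α)(π/L)² ≥ α − c, i.e. α ≤ ((π/L)² + c)/((π/L)² + 1) = (1 + c(L/π)²)/(1 + (L/π)²). (Direct route, valid since c ≤ 0: Poincaré gives c∫u² ≥ c(L/π)²∫(u')², so a(u,u) ≥ (1 + c(L/π)²)∫(u')², while ||u||_{H^1}² ≤ (1 + (L/π)²)∫(u')²; dividing yields the same α.) With (π/L)² = π^2/9 and c = -1/3, the largest admissible constant is α = ((π/L)² + c)/((π/L)² + 1).
Simplifying, α = (-3 + π^2)/(9 + π^2).


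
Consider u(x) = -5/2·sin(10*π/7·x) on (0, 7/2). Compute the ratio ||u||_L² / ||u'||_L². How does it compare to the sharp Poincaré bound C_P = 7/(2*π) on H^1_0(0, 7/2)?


||u||_L² / ||u'||_L² = 7/(10*π) < C_P = 7/(2*π).

u(x) = -5/2·sin(10*π/7·x), so u'(x) = -25*π*cos(10*π*x/7)/7.
Writing u(x) = A·sin(kπx/L) with A = -5/2 and k = 5, use ∫_0^L sin²(kπx/L) dx = L/2 and ∫_0^L cos²(kπx/L) dx = L/2.
u² = 25/4·sin²(10*π/7·x) and (u')² = 625*π^2/49·cos²(10*π/7·x), and each of sin², cos² integrates to L/2 = 7/4 over (0, 7/2).
∫_0^7/2 u² dx = 175/16, so ||u||_L² = 5*sqrt(7)/4.
∫_0^7/2 (u')² dx = 625*π^2/28, so ||u'||_L² = 25*sqrt(7)*π/14.
Ratio ||u||_L² / ||u'||_L² = 7/(10*π).
Sharp Poincaré constant on H^1_0(0, 7/2) is C_P = L/π = 7/(2*π), achieved by sin(2*π/7·x).
This is the k = 5 harmonic; the ratio L/(kπ) is strictly less than C_P = L/π, consistent with the sharp inequality ||u||_L² ≤ C_P ||u'||_L².


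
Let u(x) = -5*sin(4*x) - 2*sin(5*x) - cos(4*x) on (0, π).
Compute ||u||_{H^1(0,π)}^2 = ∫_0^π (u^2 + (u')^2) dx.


||u||_{H^1(0,π)}^2 = 680/9 + 273*π

u'(x) = 4*sin(4*x) - 20*cos(4*x) - 10*cos(5*x).
Expand u² and (u')² and integrate term by term on (0, π), using: for integers n ≥ 1, ∫_0^π sin²(nx) dx = ∫_0^π cos²(nx) dx = π/2; for n ≠ n', ∫_0^π sin(nx)sin(n'x) dx = ∫_0^π cos(nx)cos(n'x) dx = 0; and by product-to-sum, ∫_0^π sin(nx)cos(n'x) dx = ½∫_0^π [sin((n+n')x) + sin((n−n')x)] dx, which is 0 when n+n' is even and 2n/(n²−n'²) when n+n' is odd (it need not vanish on (0, π)).
  u² squared terms: (-1)²·∫cos(4x)² dx = 1·π/2 = π/2;  (-5)²·∫sin(4x)² dx = 25·π/2 = 25*π/2;  (-2)²·∫sin(5x)² dx = 4·π/2 = 2*π.
  u² cross terms: 2·(-1)·(-5)·∫cos(4x)·sin(4x) dx = 10·(0) = 0;  2·(-1)·(-2)·∫cos(4x)·sin(5x) dx = 4·(10/9) = 40/9;  2·(-5)·(-2)·∫sin(4x)·sin(5x) dx = 20·(0) = 0.
  So ∫_0^π u² dx = π/2 + 25*π/2 + 2*π + 0 + 40/9 + 0 = 40/9 + 15*π.
  (u')² squared terms: (-20)²·∫cos(4x)² dx = 400·π/2 = 200*π;  (-10)²·∫cos(5x)² dx = 100·π/2 = 50*π;  (4)²·∫sin(4x)² dx = 16·π/2 = 8*π.
  (u')² cross terms: 2·(-20)·(-10)·∫cos(4x)·cos(5x) dx = 400·(0) = 0;  2·(-20)·(4)·∫cos(4x)·sin(4x) dx = -160·(0) = 0;  2·(-10)·(4)·∫cos(5x)·sin(4x) dx = -80·(-8/9) = 640/9.
  So ∫_0^π (u')² dx = 200*π + 50*π + 8*π + 0 + 0 + 640/9 = 640/9 + 258*π.
||u||_{H^1}^2 = (40/9 + 15*π) + (640/9 + 258*π) = 680/9 + 273*π.


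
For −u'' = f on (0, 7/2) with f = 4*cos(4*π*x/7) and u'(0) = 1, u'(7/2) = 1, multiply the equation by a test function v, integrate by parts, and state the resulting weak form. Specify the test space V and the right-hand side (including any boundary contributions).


V = H^1(0, 7/2) (v unrestricted at boundary; u is determined up to an additive constant); weak form: ∫_0^7/2 u'v' dx = ∫_0^7/2 (4*cos(4*π*x/7)) v dx + v(7/2) − v(0) for all v ∈ V.

Multiply both sides by a test function v and integrate from 0 to 7/2:
  ∫_0^7/2 −u''(x) v(x) dx = ∫_0^7/2 f(x) v(x) dx.
Integrate the LHS by parts once:
  ∫_0^7/2 −u'' v dx = −[u'(x) v(x)]_0^7/2 + ∫_0^7/2 u'(x) v'(x) dx.
Thus ∫_0^7/2 u'(x) v'(x) dx = ∫_0^7/2 f(x) v(x) dx + [u'(x) v(x)]_0^7/2.
Choose V so that boundary terms are either known or forced to vanish.
u has inhomogeneous Neumann u'(0) = 1, u'(7/2) = 1. [u' v]_0^7/2 = (1)·v(7/2) − (1)·v(0) = v(7/2) − v(0). Take V = H^1(0, 7/2); boundary term becomes part of RHS.
Weak formulation: find u (satisfying any essential BC) such that ∫_0^7/2 u'(x) v'(x) dx = ∫_0^7/2 f v dx + v(7/2) − v(0) for all v ∈ V (Neumann data are natural BCs: they enter the RHS as boundary terms).
Substituting f(x) = 4*cos(4*π*x/7), the right-hand side is ∫_0^7/2 (4*cos(4*π*x/7)) v dx + v(7/2) − v(0).
Compatibility check (pure Neumann): taking v ≡ 1 ∈ V gives 0 = ∫_0^7/2 f dx + (1) − (1), i.e. ∫_0^7/2 f dx must equal u'(0) − u'(7/2) = 0. Indeed ∫_0^7/2 (4*cos(4*π*x/7)) dx = 0, so the data are compatible. The solution is then unique only up to an additive constant (fix it e.g. by requiring ∫_0^7/2 u dx = 0).


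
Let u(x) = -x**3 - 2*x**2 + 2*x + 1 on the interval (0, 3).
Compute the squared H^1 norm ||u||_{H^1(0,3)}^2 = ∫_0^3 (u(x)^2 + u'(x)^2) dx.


||u||_{H^1}^2 = 106143/70

The H^1 norm (squared) on an interval (0, L) is
  ||u||_{H^1}^2 = ∫_0^L u(x)^2 dx + ∫_0^L u'(x)^2 dx.
Compute u'(x) = -3*x**2 - 4*x + 2.
Then u(x)^2 = x**6 + 4*x**5 - 10*x**3 + 4*x + 1 and u'(x)^2 = 9*x**4 + 24*x**3 + 4*x**2 - 16*x + 4.
Integrate each monomial from 0 to 3 using ∫_0^3 c·x^n dx = c·3^(n+1)/(n+1):
  ∫_0^3 u(x)^2 dx = ∫_0^3 (x^6 + 4*x^5 - 10*x^3 + 4*x + 1) dx. Term by term:
    ∫_0^3 x^6 dx = 2187/7;  ∫_0^3 4*x^5 dx = 486;  ∫_0^3 -10*x^3 dx = -405/2;
    ∫_0^3 4*x dx = 18;  ∫_0^3 1 dx = 3.
  Sum: 2187/7 + 486 − 405/2 + 18 + 3 = 8637/14.
  ∫_0^3 u'(x)^2 dx = ∫_0^3 (9*x^4 + 24*x^3 + 4*x^2 - 16*x + 4) dx. Term by term:
    ∫_0^3 9*x^4 dx = 2187/5;  ∫_0^3 24*x^3 dx = 486;  ∫_0^3 4*x^2 dx = 36;
    ∫_0^3 -16*x dx = -72;  ∫_0^3 4 dx = 12.
  Sum: 2187/5 + 486 + 36 − 72 + 12 = 4497/5.
Adding: ||u||_{H^1}^2 = 8637/14 + 4497/5 = 106143/70.


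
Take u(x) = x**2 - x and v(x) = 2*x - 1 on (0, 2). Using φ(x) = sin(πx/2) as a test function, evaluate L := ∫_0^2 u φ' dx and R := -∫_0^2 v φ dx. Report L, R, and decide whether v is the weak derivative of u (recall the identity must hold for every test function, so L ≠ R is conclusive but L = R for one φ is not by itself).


LHS = -4/π, RHS = -4/π. Yes, v = u' weakly.

u(x) = x**2 - x, classical derivative u'(x) = 2*x - 1.
φ(x) = sin(πx/2), so φ'(x) = π*cos(π*x/2)/2.
Note φ(0) = φ(2) = 0, so the boundary term u·φ vanishes.
LHS = ∫_0^2 u(x) φ'(x) dx = ∫_0^2 (π*x^2*cos(π*x/2)/2 - π*x*cos(π*x/2)/2) dx. Term by term:
  ∫_0^2 π*x^2*cos(π*x/2)/2 dx = -8/π;  ∫_0^2 -π*x*cos(π*x/2)/2 dx = 4/π.
Sum: -8/π + 4/π = -4/π.
So LHS = -4/π.
∫_0^2 v(x) φ(x) dx = ∫_0^2 (2*x*sin(π*x/2) - sin(π*x/2)) dx. Term by term:
  ∫_0^2 -sin(π*x/2) dx = -4/π;  ∫_0^2 2*x*sin(π*x/2) dx = 8/π.
Sum: -4/π + 8/π = 4/π.
So RHS = -∫_0^2 v(x) φ(x) dx = -4/π.
LHS = RHS, so the identity holds for this test φ.
Moreover u is smooth here and v(x) = u'(x) = 2*x - 1 pointwise, so the identity holds for every test function. Hence v is the weak derivative of u.


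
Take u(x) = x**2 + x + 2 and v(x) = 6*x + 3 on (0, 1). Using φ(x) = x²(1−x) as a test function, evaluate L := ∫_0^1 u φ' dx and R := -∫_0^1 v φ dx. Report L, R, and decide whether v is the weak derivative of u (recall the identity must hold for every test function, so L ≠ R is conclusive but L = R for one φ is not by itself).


LHS = -11/60, RHS = -11/20. No, v is not the weak derivative of u.

u(x) = x**2 + x + 2, classical derivative u'(x) = 2*x + 1.
φ(x) = x²(1−x), so φ'(x) = x*(2 - 3*x).
Note φ(0) = φ(1) = 0, so the boundary term u·φ vanishes.
LHS = ∫_0^1 u(x) φ'(x) dx = ∫_0^1 (-3*x^4 - x^3 - 4*x^2 + 4*x) dx. Term by term:
  ∫_0^1 -3*x^4 dx = -3/5;  ∫_0^1 -x^3 dx = -1/4;  ∫_0^1 -4*x^2 dx = -4/3;
  ∫_0^1 4*x dx = 2.
Sum: -3/5 − 1/4 − 4/3 + 2 = -11/60.
So LHS = -11/60.
∫_0^1 v(x) φ(x) dx = ∫_0^1 (-6*x^4 + 3*x^3 + 3*x^2) dx. Term by term:
  ∫_0^1 -6*x^4 dx = -6/5;  ∫_0^1 3*x^3 dx = 3/4;  ∫_0^1 3*x^2 dx = 1.
Sum: -6/5 + 3/4 + 1 = 11/20.
So RHS = -∫_0^1 v(x) φ(x) dx = -11/20.
LHS − RHS = 11/30 ≠ 0, so the identity fails.
(For a valid weak derivative the identity must hold for EVERY test function, in particular this one. The failure shows v is NOT the weak derivative of u.)
Correct weak derivative would be u'(x) = 2*x + 1.


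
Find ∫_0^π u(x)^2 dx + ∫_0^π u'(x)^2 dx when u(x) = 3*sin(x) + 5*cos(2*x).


||u||_{H^1(0,π)}^2 = -100 + 143*π/2

u'(x) = -10*sin(2*x) + 3*cos(x).
Expand u² and (u')² and integrate term by term on (0, π), using: for integers n ≥ 1, ∫_0^π sin²(nx) dx = ∫_0^π cos²(nx) dx = π/2; for n ≠ n', ∫_0^π sin(nx)sin(n'x) dx = ∫_0^π cos(nx)cos(n'x) dx = 0; and by product-to-sum, ∫_0^π sin(nx)cos(n'x) dx = ½∫_0^π [sin((n+n')x) + sin((n−n')x)] dx, which is 0 when n+n' is even and 2n/(n²−n'²) when n+n' is odd (it need not vanish on (0, π)).
  u² squared terms: (3)²·∫sin(x)² dx = 9·π/2 = 9*π/2;  (5)²·∫cos(2x)² dx = 25·π/2 = 25*π/2.
  u² cross terms: 2·(3)·(5)·∫sin(x)·cos(2x) dx = 30·(-2/3) = -20.
  So ∫_0^π u² dx = 9*π/2 + 25*π/2 − 20 = -20 + 17*π.
  (u')² squared terms: (-10)²·∫sin(2x)² dx = 100·π/2 = 50*π;  (3)²·∫cos(x)² dx = 9·π/2 = 9*π/2.
  (u')² cross terms: 2·(-10)·(3)·∫sin(2x)·cos(x) dx = -60·(4/3) = -80.
  So ∫_0^π (u')² dx = 50*π + 9*π/2 − 80 = -80 + 109*π/2.
||u||_{H^1}^2 = (-20 + 17*π) + (-80 + 109*π/2) = -100 + 143*π/2.


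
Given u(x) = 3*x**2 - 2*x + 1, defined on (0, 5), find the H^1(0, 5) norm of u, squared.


||u||_{H^1}^2 = 16025/3

The H^1 norm (squared) on an interval (0, L) is
  ||u||_{H^1}^2 = ∫_0^L u(x)^2 dx + ∫_0^L u'(x)^2 dx.
Compute u'(x) = 6*x - 2.
Then u(x)^2 = 9*x**4 - 12*x**3 + 10*x**2 - 4*x + 1 and u'(x)^2 = 36*x**2 - 24*x + 4.
Integrate each monomial from 0 to 5 using ∫_0^5 c·x^n dx = c·5^(n+1)/(n+1):
  ∫_0^5 u(x)^2 dx = ∫_0^5 (9*x^4 - 12*x^3 + 10*x^2 - 4*x + 1) dx. Term by term:
    ∫_0^5 9*x^4 dx = 5625;  ∫_0^5 -12*x^3 dx = -1875;  ∫_0^5 10*x^2 dx = 1250/3;
    ∫_0^5 -4*x dx = -50;  ∫_0^5 1 dx = 5.
  Sum: 5625 − 1875 + 1250/3 − 50 + 5 = 12365/3.
  ∫_0^5 u'(x)^2 dx = ∫_0^5 (36*x^2 - 24*x + 4) dx. Term by term:
    ∫_0^5 36*x^2 dx = 1500;  ∫_0^5 -24*x dx = -300;  ∫_0^5 4 dx = 20.
  Sum: 1500 − 300 + 20 = 1220.
Adding: ||u||_{H^1}^2 = 12365/3 + 1220 = 16025/3.


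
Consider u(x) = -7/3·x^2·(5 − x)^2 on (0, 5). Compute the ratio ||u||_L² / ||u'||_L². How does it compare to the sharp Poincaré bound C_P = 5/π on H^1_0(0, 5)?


||u||_L² / ||u'||_L² = 5*sqrt(3)/6 < C_P = 5/π.

u(x) = -7/3·x^2·(5 − x)^2, so u'(x) = 14*x*(x*(5 - x) - (x - 5)^2)/3.
u(x) = -7/3·x^2·(5 − x)^2 vanishes at x = 0 and x = 5, so u ∈ H^1_0(0, 5). Differentiate via the product rule and integrate the resulting polynomials term by term.
  ∫_0^5 u² dx = ∫_0^5 (49*x^8/9 - 980*x^7/9 + 2450*x^6/3 - 24500*x^5/9 + 30625*x^4/9) dx. Term by term:
    ∫_0^5 49*x^8/9 dx = 95703125/81;  ∫_0^5 -980*x^7/9 dx = -95703125/18;  ∫_0^5 2450*x^6/3 dx = 27343750/3;
    ∫_0^5 -24500*x^5/9 dx = -191406250/27;  ∫_0^5 30625*x^4/9 dx = 19140625/9.
  Sum: 95703125/81 − 95703125/18 + 27343750/3 − 191406250/27 + 19140625/9 = 2734375/162.
  ∫_0^5 (u')² dx = ∫_0^5 (784*x^6/9 - 3920*x^5/3 + 63700*x^4/9 - 49000*x^3/3 + 122500*x^2/9) dx. Term by term:
    ∫_0^5 784*x^6/9 dx = 8750000/9;  ∫_0^5 -3920*x^5/3 dx = -30625000/9;  ∫_0^5 63700*x^4/9 dx = 39812500/9;
    ∫_0^5 -49000*x^3/3 dx = -7656250/3;  ∫_0^5 122500*x^2/9 dx = 15312500/27.
  Sum: 8750000/9 − 30625000/9 + 39812500/9 − 7656250/3 + 15312500/27 = 218750/27.
∫_0^5 u² dx = 2734375/162, so ||u||_L² = 625*sqrt(14)/18.
∫_0^5 (u')² dx = 218750/27, so ||u'||_L² = 125*sqrt(42)/9.
Ratio ||u||_L² / ||u'||_L² = 5*sqrt(3)/6.
Sharp Poincaré constant on H^1_0(0, 5) is C_P = L/π = 5/π, achieved by sin(π/5·x).
A polynomial bump cannot attain the sharp Poincaré constant (only the first sine eigenfunction does), so the ratio is strictly less than C_P, consistent with ||u||_L² ≤ C_P ||u'||_L².


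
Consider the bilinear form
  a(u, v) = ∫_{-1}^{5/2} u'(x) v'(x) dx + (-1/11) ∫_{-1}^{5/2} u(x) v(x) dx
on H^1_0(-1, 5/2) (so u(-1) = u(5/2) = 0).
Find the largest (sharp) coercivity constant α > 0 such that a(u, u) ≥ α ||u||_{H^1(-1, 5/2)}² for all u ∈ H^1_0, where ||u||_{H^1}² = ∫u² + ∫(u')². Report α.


α = (-49 + 44*π^2)/(11*(4*π^2 + 49))

Coercivity of a(·,·) on H^1_0(-1, 5/2) means a(u, u) ≥ α ||u||_{H^1}² for every u ∈ H^1_0.
The interval has length L = 7/2, and Poincaré/coercivity depend only on L. Here a(u, u) = ∫(u')² + (-1/11)·∫u².
Here c = -1/11 < 0 with |c| < (π/L)² = 4*π^2/49, so coercivity still holds. The condition a(u,u) ≥ α||u||_{H^1}² reads (1−α)∫(u')² ≥ (α−c)∫u². Any admissible α is ≤ 1 (rapidly oscillating u have ∫u²/∫(u')² → 0), and α = 1 would force 0 ≥ (1−c)∫u², impossible since c < 1; so 1−α > 0. By the sharp Poincaré inequality on H^1_0 of an interval of length L, ∫(u')² ≥ (π/L)²∫u² with equality for the first sine mode sin(π(x−x₀)/L) (x₀ the left endpoint), so the inequality holds for all u iff (1−α)(π/L)² ≥ α − c, i.e. α ≤ ((π/L)² + c)/((π/L)² + 1) = (1 + c(L/π)²)/(1 + (L/π)²). (Direct route, valid since c ≤ 0: Poincaré gives c∫u² ≥ c(L/π)²∫(u')², so a(u,u) ≥ (1 + c(L/π)²)∫(u')², while ||u||_{H^1}² ≤ (1 + (L/π)²)∫(u')²; dividing yields the same α.) With (π/L)² = 4*π^2/49 and c = -1/11, the largest admissible constant is α = ((π/L)² + c)/((π/L)² + 1).
Simplifying, α = (-49 + 44*π^2)/(11*(4*π^2 + 49)).


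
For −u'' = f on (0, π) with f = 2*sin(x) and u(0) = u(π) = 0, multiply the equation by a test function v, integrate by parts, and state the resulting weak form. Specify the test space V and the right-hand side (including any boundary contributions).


V = H^1_0(0, π) (so v(0) = v(π) = 0); weak form: ∫_0^π u'v' dx = ∫_0^π (2*sin(x)) v dx for all v ∈ V.

Multiply both sides by a test function v and integrate from 0 to π:
  ∫_0^π −u''(x) v(x) dx = ∫_0^π f(x) v(x) dx.
Integrate the LHS by parts once:
  ∫_0^π −u'' v dx = −[u'(x) v(x)]_0^π + ∫_0^π u'(x) v'(x) dx.
Thus ∫_0^π u'(x) v'(x) dx = ∫_0^π f(x) v(x) dx + [u'(x) v(x)]_0^π.
Choose V so that boundary terms are either known or forced to vanish.
u is Dirichlet: u(0) = u(π) = 0. Let V = H^1_0(0, π); then v(0) = v(π) = 0, and [u' v]_0^π = 0.
Weak formulation: find u (satisfying any essential BC) such that ∫_0^π u'(x) v'(x) dx = ∫_0^π f v dx for all v ∈ V.
Substituting f(x) = 2*sin(x), the right-hand side is ∫_0^π (2*sin(x)) v dx.
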